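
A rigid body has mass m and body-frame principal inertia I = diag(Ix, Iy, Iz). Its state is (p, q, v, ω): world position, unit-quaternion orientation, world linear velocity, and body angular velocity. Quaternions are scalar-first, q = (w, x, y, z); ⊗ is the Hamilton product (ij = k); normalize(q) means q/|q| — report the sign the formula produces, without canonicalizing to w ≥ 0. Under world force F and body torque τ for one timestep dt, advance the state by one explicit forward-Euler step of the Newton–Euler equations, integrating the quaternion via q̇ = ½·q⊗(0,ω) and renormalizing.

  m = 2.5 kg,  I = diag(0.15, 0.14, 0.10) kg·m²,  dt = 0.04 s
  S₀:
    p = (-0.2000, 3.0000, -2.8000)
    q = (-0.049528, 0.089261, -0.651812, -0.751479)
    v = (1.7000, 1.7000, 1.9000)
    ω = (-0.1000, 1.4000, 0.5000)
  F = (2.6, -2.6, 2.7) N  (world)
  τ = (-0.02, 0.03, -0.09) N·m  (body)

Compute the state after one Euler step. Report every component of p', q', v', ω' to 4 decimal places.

p' = (-0.1320, 3.0680, -2.7240)
q' = (-0.0236, 0.1038, -0.6523, -0.7504)
v' = (1.7416, 1.6584, 1.9432)
ω' = (-0.0979, 1.4093, 0.4634)

gyro term ω×Iω = (-0.0280, -0.0025, 0.0014)
angular accel α = (0.0533, 0.2321, -0.9140)
ω + α·dt = (-0.0979, 1.4093, 0.4634)
Hamilton product q⊗(0,ω) = (1.2972024, 0.7311174, -0.0388218, 0.0350202)
q + ½dt·q⊗(0,ω), renormalized = (-0.0236, 0.1038, -0.6523, -0.7504)
new position p' = (-0.1320, 3.0680, -2.7240)
new velocity v' = (1.7416, 1.6584, 1.9432)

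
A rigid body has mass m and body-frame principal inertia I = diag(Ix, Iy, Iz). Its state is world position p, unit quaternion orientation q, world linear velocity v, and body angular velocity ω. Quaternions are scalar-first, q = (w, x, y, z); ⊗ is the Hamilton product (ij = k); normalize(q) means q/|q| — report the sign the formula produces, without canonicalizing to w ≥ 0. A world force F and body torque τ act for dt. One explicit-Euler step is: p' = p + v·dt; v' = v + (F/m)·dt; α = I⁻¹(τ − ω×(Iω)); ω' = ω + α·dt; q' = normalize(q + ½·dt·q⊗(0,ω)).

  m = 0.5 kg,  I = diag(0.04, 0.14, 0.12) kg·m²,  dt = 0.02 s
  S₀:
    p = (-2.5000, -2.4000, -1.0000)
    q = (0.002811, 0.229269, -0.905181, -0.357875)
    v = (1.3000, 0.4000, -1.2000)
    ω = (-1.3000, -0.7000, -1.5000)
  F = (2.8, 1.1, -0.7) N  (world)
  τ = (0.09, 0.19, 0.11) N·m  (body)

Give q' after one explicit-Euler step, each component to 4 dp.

q' = (-0.0059, 0.2403, -0.8969, -0.3712)

2q̇ = q⊗(0,ω) = (-0.8723895, 1.1036047, 0.8071733, -1.3414401)
q' = normalize(q + ½dt·q⊗(0,ω)) = (-0.0059, 0.2403, -0.8969, -0.3712)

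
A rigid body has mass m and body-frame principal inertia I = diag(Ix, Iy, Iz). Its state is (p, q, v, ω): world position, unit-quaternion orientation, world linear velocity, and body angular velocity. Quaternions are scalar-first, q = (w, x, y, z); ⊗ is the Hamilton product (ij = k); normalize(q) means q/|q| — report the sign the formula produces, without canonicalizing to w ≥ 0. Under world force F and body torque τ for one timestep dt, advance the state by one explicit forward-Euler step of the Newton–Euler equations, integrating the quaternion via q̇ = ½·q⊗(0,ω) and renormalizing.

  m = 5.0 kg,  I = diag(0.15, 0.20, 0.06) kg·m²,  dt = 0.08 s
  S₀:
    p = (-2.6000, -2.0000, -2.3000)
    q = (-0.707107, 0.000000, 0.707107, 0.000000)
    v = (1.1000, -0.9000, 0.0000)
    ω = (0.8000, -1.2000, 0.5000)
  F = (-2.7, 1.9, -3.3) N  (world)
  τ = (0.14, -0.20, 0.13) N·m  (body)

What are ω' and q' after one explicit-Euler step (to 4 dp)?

gyro term ω×Iω = (0.0840, 0.0360, -0.0480)
α = I⁻¹(τ − ω×Iω) = (0.3733, -1.1800, 2.9667)
new body rate ω' = (0.8299, -1.2944, 0.7373)
q⊗(0,ω) = (0.8485284, -0.2121321, 0.8485284, -0.9192391)
q + ½dt·q⊗(0,ω), renormalized = (-0.6719, -0.0085, 0.7397, -0.0367)

ω' = (0.8299, -1.2944, 0.7373)
q' = (-0.6719, -0.0085, 0.7397, -0.0367)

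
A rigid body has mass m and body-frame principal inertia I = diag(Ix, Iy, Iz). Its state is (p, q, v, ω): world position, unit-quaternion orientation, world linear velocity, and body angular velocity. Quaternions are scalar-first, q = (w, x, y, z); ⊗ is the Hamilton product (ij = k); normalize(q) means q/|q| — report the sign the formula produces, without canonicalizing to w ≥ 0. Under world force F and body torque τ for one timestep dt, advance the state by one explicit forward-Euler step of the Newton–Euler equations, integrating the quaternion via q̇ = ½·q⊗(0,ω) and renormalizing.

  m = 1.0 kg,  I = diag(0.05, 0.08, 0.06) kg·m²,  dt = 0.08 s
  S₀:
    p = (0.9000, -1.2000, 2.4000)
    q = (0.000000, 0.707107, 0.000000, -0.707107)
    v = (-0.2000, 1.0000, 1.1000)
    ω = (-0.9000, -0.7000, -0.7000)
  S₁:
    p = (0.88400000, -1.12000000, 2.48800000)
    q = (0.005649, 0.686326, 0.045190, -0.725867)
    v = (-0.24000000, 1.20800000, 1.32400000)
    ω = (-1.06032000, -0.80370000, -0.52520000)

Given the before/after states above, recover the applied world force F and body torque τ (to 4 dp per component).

F = (-0.5000, 2.6000, 2.8000)
τ = (-0.1100, -0.1100, 0.1500)

ω₁ − ω₀ = (-0.16032000, -0.10370000, 0.17480000)
τ = I·(Δω/dt) + ω₀×(Iω₀) = (-0.1100, -0.1100, 0.1500)
Δv = v₁−v₀ = (-0.04000000, 0.20800000, 0.22400000)
applied force F = (-0.5000, 2.6000, 2.8000)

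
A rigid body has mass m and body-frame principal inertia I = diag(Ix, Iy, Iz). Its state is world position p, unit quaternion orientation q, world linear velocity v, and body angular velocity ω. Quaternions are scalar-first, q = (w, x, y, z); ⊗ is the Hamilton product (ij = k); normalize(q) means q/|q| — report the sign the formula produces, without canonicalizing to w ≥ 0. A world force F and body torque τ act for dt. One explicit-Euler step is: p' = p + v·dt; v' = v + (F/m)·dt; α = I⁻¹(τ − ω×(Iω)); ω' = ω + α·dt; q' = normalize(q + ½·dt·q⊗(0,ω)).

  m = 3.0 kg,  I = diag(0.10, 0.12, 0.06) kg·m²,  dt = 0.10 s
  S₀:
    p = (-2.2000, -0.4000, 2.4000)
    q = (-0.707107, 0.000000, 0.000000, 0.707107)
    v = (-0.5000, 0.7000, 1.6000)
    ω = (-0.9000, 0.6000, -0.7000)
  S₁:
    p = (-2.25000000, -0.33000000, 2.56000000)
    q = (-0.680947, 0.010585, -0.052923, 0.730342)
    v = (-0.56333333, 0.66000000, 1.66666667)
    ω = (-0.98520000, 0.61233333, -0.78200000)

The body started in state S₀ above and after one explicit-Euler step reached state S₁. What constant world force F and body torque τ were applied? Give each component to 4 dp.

F = (-1.9000, -1.2000, 2.0000)
τ = (-0.0600, 0.0400, -0.0600)

velocity change Δv = (-0.06333333, -0.04000000, 0.06666667)
applied force F = (-1.9000, -1.2000, 2.0000)
Δω = ω₁−ω₀ = (-0.08520000, 0.01233333, -0.08200000)
ω₀×(Iω₀) = (0.0252, 0.0252, -0.0108)
I·α + gyro = (-0.0600, 0.0400, -0.0600)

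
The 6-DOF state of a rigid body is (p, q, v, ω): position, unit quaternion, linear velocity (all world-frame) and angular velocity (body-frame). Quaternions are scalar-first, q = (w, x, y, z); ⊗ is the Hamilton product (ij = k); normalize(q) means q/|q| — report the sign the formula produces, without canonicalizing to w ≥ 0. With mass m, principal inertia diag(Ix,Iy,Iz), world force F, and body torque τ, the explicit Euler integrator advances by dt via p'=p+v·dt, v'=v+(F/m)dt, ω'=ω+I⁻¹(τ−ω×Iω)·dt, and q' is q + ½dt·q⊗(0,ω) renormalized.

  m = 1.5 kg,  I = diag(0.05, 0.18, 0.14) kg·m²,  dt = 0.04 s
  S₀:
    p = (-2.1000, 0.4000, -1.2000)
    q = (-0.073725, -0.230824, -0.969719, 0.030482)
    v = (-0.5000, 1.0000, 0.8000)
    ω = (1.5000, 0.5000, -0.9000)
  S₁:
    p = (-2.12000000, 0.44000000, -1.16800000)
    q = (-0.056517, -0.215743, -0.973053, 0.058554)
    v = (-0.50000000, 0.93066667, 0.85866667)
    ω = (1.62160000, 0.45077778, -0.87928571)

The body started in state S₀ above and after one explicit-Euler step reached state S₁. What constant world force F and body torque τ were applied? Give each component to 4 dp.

F = (0.0000, -2.6000, 2.2000)
τ = (0.1700, -0.1000, 0.1700)

Δv = v₁−v₀ = (0.00000000, -0.06933333, 0.05866667)
m·(v₁−v₀)/dt = (0.0000, -2.6000, 2.2000)
ω₁ − ω₀ = (0.12160000, -0.04922222, 0.02071429)
precession coupling = (0.0180, 0.1215, 0.0975)
τ = I·(Δω/dt) + ω₀×(Iω₀) = (0.1700, -0.1000, 0.1700)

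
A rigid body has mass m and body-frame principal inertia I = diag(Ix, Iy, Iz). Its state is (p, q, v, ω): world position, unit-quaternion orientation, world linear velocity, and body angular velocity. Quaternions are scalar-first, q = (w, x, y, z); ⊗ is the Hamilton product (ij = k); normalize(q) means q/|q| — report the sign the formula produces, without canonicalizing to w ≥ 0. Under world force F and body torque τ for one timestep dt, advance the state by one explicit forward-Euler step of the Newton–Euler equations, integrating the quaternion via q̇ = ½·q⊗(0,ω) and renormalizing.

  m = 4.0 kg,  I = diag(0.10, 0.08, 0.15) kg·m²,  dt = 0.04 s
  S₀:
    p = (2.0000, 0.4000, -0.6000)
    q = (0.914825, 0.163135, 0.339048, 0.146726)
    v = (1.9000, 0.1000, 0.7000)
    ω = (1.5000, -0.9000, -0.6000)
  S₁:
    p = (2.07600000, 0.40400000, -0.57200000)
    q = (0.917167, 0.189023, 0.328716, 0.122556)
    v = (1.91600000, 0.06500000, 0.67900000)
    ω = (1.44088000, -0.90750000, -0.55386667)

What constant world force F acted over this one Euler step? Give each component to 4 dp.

velocity change Δv = (0.01600000, -0.03500000, -0.02100000)
m·(v₁−v₀)/dt = (1.6000, -3.5000, -2.1000)

F = (1.6000, -3.5000, -2.1000)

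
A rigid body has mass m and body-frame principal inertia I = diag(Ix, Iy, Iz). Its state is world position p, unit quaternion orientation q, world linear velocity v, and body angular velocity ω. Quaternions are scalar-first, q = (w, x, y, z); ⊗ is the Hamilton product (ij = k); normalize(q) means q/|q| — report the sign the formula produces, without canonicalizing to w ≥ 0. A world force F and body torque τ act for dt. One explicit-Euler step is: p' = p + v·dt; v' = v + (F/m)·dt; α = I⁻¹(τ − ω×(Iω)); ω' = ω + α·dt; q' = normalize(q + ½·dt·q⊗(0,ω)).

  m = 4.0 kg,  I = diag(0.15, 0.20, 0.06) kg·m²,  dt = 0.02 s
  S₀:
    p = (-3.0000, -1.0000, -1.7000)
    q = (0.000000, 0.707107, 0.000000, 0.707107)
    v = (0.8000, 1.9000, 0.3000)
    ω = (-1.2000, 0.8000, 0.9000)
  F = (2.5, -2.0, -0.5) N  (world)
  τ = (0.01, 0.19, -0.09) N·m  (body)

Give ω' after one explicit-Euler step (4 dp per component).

gyro term ω×Iω = (-0.1008, -0.0972, -0.0480)
angular accel α = (0.7387, 1.4360, -0.7000)
ω' = ω + α·dt = (-1.1852, 0.8287, 0.8860)

ω' = (-1.1852, 0.8287, 0.8860)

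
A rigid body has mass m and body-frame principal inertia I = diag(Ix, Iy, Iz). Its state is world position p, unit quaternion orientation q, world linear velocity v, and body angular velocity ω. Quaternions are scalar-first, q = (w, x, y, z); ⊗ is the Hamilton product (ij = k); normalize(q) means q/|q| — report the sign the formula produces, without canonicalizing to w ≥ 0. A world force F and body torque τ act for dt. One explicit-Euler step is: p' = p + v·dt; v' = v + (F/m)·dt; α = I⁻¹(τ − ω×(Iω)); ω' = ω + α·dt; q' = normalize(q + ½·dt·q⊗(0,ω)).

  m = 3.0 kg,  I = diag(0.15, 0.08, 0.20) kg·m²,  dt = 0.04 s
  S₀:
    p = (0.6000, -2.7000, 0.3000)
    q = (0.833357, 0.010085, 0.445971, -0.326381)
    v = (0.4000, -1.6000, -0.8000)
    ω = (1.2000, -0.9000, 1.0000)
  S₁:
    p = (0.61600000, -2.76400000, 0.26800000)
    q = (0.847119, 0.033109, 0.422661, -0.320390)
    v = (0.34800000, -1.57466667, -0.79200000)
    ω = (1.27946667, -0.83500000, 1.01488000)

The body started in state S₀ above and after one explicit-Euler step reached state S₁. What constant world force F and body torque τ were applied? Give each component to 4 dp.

rate change Δω = (0.07946667, 0.06500000, 0.01488000)
gyro term ω₀×Iω₀ = (-0.1080, -0.0600, 0.0756)
applied torque τ = (0.1900, 0.0700, 0.1500)
Δv = v₁−v₀ = (-0.05200000, 0.02533333, 0.00800000)
applied force F = (-3.9000, 1.9000, 0.6000)

F = (-3.9000, 1.9000, 0.6000)
τ = (0.1900, 0.0700, 0.1500)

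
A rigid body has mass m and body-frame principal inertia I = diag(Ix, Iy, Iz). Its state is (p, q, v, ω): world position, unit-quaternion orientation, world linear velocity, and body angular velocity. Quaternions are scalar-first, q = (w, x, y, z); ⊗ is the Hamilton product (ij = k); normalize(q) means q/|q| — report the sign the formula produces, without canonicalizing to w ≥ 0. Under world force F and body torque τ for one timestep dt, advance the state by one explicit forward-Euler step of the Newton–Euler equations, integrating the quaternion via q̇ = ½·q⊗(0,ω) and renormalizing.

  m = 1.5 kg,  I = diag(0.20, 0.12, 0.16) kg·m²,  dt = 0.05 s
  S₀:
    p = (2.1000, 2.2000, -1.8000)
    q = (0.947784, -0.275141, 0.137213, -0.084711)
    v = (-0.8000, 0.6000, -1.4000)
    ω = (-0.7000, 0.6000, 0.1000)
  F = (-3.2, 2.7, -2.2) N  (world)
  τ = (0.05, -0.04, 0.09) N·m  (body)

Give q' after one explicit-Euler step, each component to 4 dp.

q' = (0.9409, -0.2900, 0.1536, -0.0840)

2q̇ = q⊗(0,ω) = (-0.2664554, -0.5989009, 0.6554822, 0.0257429)
q + ½dt·q⊗(0,ω), renormalized = (0.9409, -0.2900, 0.1536, -0.0840)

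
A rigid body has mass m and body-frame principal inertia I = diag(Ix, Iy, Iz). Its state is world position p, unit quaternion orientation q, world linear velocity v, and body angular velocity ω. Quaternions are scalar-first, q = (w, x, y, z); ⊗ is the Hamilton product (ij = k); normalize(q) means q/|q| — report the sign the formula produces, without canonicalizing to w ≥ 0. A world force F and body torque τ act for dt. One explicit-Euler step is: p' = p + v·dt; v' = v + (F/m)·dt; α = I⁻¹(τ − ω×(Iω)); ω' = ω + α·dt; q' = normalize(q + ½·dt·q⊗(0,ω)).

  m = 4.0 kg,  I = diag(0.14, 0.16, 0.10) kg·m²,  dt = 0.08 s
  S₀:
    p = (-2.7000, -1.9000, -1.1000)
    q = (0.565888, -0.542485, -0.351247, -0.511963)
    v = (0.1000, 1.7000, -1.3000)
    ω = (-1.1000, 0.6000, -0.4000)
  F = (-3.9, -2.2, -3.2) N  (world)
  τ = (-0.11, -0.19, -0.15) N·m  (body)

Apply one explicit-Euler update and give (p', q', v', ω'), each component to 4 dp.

p' = (-2.6920, -1.7640, -1.2040)
q' = (0.5415, -0.5487, -0.3234, -0.5487)
v' = (0.0220, 1.6560, -1.3640)
ω' = (-1.1711, 0.4962, -0.5094)

a = F/m = (-0.9750, -0.5500, -0.8000)
p' = p + v·dt = (-2.6920, -1.7640, -1.2040)
v + (F/m)dt = (0.0220, 1.6560, -1.3640)
gyro term ω×Iω = (0.0144, 0.0176, -0.0132)
(τ − ω×Iω)/I = (-0.8886, -1.2975, -1.3680)
ω' = ω + α·dt = (-1.1711, 0.4962, -0.5094)
Hamilton product q⊗(0,ω) = (-0.5907705, -0.1748002, 0.6856981, -0.9382179)
q' = normalize(q + ½dt·q⊗(0,ω)) = (0.5415, -0.5487, -0.3234, -0.5487)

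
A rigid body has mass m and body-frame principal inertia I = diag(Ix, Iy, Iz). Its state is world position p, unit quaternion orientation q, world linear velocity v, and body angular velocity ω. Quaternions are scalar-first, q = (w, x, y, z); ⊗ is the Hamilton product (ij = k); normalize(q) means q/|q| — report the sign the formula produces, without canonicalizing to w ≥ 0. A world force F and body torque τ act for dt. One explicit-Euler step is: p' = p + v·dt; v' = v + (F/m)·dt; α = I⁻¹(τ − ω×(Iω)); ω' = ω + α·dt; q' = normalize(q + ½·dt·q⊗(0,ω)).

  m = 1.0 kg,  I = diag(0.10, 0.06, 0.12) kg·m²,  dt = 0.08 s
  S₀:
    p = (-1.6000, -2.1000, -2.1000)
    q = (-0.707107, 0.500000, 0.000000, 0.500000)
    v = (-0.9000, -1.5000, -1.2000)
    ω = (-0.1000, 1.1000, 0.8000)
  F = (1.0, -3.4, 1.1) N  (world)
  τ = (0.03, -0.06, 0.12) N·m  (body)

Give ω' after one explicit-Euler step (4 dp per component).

precession coupling ω×(Iω) = (0.0528, 0.0016, 0.0044)
(τ − ω×Iω)/I = (-0.2280, -1.0267, 0.9633)
new body rate ω' = (-0.1182, 1.0179, 0.8771)

ω' = (-0.1182, 1.0179, 0.8771)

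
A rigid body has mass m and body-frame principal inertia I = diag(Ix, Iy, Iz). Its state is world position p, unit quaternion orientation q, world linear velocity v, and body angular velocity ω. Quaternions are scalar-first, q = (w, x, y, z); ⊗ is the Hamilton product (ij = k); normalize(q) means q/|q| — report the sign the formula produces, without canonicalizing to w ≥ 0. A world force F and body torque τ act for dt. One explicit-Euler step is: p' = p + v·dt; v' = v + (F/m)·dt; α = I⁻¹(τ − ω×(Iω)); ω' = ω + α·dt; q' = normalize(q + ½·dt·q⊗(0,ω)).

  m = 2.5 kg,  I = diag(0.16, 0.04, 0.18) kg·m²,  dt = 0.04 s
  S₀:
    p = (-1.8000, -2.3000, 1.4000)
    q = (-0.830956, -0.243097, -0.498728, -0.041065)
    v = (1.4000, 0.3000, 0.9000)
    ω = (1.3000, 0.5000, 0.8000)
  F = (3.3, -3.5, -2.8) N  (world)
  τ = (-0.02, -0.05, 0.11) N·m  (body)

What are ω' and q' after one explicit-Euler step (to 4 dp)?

ω' = (1.2810, 0.4708, 0.8418)
q' = (-0.8186, -0.2721, -0.5040, -0.0438)

(τ − ω×Iω)/I = (-0.4750, -0.7300, 1.0444)
ω' = ω + α·dt = (1.2810, 0.4708, 0.8418)
2q̇ = q⊗(0,ω) = (0.5982421, -1.4586927, -0.2743849, -0.1379669)
q + ½dt·q⊗(0,ω), renormalized = (-0.8186, -0.2721, -0.5040, -0.0438)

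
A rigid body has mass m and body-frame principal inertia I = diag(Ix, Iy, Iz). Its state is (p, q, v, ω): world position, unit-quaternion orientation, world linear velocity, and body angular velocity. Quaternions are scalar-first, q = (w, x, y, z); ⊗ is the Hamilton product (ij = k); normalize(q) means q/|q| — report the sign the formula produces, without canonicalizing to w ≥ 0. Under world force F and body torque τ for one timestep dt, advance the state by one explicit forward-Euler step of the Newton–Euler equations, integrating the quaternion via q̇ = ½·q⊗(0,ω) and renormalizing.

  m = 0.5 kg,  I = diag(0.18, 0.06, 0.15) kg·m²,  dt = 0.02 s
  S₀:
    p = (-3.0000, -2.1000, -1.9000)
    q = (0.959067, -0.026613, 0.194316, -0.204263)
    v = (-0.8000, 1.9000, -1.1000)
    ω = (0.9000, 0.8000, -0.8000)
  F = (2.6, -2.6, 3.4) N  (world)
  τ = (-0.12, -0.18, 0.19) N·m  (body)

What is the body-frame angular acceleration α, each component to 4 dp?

precession coupling ω×(Iω) = (-0.0576, -0.0216, -0.0864)
α = I⁻¹(τ − ω×Iω) = (-0.3467, -2.6400, 1.8427)

α = (-0.3467, -2.6400, 1.8427)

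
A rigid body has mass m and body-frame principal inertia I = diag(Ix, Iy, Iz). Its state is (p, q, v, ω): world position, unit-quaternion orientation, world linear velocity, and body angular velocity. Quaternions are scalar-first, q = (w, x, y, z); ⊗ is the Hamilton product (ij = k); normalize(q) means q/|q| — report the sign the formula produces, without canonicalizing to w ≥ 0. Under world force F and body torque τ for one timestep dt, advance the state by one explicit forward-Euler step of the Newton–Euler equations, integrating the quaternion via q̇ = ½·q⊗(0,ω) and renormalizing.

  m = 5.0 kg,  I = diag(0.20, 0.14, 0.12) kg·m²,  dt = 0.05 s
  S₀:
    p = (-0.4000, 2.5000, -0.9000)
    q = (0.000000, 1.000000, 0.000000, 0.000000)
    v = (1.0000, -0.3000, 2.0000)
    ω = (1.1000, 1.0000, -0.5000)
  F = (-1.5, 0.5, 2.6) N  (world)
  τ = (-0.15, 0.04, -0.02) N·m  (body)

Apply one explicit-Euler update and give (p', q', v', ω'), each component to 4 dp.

gyro term ω×Iω = (0.0100, -0.0440, -0.0660)
angular accel α = (-0.8000, 0.6000, 0.3833)
new body rate ω' = (1.0600, 1.0300, -0.4808)
Hamilton product q⊗(0,ω) = (-1.1000000, 0.0000000, 0.5000000, 1.0000000)
updated quaternion q' = (-0.0275, 0.9992, 0.0125, 0.0250)
linear accel F/m = (-0.3000, 0.1000, 0.5200)
new position p' = (-0.3500, 2.4850, -0.8000)
v + (F/m)dt = (0.9850, -0.2950, 2.0260)

p' = (-0.3500, 2.4850, -0.8000)
q' = (-0.0275, 0.9992, 0.0125, 0.0250)
v' = (0.9850, -0.2950, 2.0260)
ω' = (1.0600, 1.0300, -0.4808)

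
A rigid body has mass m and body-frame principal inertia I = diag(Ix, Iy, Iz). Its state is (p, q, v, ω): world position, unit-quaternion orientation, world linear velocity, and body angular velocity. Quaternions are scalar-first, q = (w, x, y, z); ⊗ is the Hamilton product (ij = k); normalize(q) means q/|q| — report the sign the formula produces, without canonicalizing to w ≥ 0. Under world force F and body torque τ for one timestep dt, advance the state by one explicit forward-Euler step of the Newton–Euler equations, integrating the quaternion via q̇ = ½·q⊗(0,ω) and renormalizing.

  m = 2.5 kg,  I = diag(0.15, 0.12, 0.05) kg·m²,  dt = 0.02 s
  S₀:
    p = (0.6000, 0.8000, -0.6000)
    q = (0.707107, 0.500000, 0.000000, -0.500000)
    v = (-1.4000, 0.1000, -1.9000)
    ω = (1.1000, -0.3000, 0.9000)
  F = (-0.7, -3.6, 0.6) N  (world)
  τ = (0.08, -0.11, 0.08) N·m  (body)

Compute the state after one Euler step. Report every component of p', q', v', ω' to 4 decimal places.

ω×(Iω) gyroscopic = (0.0189, 0.0990, 0.0099)
angular accel α = (0.4073, -1.7417, 1.4020)
ω' = ω + α·dt = (1.1081, -0.3348, 0.9280)
Hamilton product q⊗(0,ω) = (-0.1000000, 0.6278177, -1.2121321, 0.4863963)
q' = normalize(q + ½dt·q⊗(0,ω)) = (0.7060, 0.5062, -0.0121, -0.4951)
new position p' = (0.5720, 0.8020, -0.6380)
v' = v + a·dt = (-1.4056, 0.0712, -1.8952)

p' = (0.5720, 0.8020, -0.6380)
q' = (0.7060, 0.5062, -0.0121, -0.4951)
v' = (-1.4056, 0.0712, -1.8952)
ω' = (1.1081, -0.3348, 0.9280)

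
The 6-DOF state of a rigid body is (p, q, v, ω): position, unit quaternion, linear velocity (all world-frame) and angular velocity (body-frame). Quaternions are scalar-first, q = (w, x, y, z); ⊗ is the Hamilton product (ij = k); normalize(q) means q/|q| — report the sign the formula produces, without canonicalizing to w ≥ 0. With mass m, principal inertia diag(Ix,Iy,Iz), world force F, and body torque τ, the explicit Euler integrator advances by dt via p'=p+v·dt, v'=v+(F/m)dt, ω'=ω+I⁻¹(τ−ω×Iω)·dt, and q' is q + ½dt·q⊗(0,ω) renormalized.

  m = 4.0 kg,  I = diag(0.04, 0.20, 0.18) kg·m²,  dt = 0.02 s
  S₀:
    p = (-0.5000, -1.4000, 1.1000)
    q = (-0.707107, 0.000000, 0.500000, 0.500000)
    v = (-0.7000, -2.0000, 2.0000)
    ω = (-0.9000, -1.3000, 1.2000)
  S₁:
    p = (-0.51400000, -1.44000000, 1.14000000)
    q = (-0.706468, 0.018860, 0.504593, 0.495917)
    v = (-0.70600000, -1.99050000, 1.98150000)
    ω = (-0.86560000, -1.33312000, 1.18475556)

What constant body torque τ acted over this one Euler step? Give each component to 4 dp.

ω₁ − ω₀ = (0.03440000, -0.03312000, -0.01524444)
ω₀×(Iω₀) = (0.0312, 0.1512, 0.1872)
τ = I·(Δω/dt) + ω₀×(Iω₀) = (0.1000, -0.1800, 0.0500)

τ = (0.1000, -0.1800, 0.0500)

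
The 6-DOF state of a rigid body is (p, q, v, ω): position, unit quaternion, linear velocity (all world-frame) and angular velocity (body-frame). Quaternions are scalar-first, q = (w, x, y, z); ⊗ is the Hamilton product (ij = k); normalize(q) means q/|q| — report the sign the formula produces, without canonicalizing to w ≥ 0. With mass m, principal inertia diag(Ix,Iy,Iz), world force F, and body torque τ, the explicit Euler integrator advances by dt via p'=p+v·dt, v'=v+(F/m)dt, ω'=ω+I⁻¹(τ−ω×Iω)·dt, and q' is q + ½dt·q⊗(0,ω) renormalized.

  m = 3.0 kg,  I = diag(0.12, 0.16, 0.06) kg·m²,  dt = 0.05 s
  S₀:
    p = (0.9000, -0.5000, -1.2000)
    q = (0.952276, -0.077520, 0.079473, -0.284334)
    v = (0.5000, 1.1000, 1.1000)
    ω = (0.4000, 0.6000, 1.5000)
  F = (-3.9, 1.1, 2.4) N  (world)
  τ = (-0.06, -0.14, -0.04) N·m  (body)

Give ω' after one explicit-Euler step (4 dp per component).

precession coupling ω×(Iω) = (-0.0900, 0.0360, 0.0096)
(τ − ω×Iω)/I = (0.2500, -1.1000, -0.8267)
new body rate ω' = (0.4125, 0.5450, 1.4587)

ω' = (0.4125, 0.5450, 1.4587)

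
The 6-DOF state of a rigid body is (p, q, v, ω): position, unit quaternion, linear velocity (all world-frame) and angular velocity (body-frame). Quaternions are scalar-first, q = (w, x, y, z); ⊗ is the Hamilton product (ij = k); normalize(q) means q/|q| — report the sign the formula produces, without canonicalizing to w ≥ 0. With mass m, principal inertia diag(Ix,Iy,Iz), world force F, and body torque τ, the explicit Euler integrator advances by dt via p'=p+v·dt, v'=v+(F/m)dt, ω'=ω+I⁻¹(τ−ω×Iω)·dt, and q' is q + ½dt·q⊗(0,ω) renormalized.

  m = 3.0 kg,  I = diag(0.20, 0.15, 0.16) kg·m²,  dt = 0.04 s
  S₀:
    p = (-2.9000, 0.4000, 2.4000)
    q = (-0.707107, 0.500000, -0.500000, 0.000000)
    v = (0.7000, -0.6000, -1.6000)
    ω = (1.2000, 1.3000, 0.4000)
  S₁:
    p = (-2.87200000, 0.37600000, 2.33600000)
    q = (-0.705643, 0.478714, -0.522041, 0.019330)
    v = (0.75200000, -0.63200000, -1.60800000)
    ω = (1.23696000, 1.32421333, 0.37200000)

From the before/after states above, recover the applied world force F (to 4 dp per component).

v₁ − v₀ = (0.05200000, -0.03200000, -0.00800000)
m·(v₁−v₀)/dt = (3.9000, -2.4000, -0.6000)

F = (3.9000, -2.4000, -0.6000)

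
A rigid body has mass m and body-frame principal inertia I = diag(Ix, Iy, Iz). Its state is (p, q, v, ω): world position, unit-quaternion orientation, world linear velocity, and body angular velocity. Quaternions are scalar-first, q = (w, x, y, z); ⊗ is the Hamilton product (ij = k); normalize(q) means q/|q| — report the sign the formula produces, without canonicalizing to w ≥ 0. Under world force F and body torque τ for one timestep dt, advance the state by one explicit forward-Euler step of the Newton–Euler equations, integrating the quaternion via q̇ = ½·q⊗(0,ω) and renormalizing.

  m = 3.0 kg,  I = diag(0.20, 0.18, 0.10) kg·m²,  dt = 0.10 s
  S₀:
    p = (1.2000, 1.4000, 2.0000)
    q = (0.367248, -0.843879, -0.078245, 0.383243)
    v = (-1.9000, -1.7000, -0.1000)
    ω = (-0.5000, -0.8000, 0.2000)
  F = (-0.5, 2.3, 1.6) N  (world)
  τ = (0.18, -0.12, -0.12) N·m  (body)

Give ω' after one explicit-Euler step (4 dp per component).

α = I⁻¹(τ − ω×Iω) = (0.8360, -0.6111, -1.1200)
ω' = ω + α·dt = (-0.4164, -0.8611, 0.0880)

ω' = (-0.4164, -0.8611, 0.0880)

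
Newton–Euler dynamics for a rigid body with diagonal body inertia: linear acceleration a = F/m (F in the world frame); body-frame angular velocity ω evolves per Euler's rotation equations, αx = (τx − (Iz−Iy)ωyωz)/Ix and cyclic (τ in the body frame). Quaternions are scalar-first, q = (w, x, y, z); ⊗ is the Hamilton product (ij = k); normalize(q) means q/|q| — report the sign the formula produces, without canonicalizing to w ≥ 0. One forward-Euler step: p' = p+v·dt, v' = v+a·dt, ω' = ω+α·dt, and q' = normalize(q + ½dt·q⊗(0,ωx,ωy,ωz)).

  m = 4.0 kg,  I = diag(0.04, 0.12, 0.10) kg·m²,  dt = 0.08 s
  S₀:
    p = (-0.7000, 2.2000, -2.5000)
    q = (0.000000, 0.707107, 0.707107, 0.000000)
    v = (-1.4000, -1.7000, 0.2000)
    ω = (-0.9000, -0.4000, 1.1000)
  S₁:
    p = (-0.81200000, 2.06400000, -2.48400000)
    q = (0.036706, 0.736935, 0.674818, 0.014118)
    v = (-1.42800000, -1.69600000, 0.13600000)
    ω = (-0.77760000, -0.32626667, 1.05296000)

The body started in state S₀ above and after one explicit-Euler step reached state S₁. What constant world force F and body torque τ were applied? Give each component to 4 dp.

F = (-1.4000, 0.2000, -3.2000)
τ = (0.0700, 0.1700, -0.0300)

velocity change Δv = (-0.02800000, 0.00400000, -0.06400000)
m·(v₁−v₀)/dt = (-1.4000, 0.2000, -3.2000)
rate change Δω = (0.12240000, 0.07373333, -0.04704000)
precession coupling = (0.0088, 0.0594, 0.0288)
applied torque τ = (0.0700, 0.1700, -0.0300)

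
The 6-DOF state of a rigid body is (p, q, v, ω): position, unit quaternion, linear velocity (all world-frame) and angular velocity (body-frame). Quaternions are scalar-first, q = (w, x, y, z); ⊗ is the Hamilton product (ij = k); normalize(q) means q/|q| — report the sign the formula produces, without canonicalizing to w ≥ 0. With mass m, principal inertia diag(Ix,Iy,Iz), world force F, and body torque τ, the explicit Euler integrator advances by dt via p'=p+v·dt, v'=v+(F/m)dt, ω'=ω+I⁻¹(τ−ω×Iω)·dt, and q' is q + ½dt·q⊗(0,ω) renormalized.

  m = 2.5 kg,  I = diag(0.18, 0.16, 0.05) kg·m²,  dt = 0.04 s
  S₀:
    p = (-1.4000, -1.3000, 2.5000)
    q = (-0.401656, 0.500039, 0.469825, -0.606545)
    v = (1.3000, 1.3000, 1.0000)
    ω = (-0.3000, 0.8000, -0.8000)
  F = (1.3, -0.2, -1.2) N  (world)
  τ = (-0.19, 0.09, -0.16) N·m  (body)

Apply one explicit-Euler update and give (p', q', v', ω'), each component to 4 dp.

p' = (-1.3480, -1.2480, 2.5400)
q' = (-0.4158, 0.5045, 0.4749, -0.5891)
v' = (1.3208, 1.2968, 0.9808)
ω' = (-0.3579, 0.8147, -0.9318)

p + v·dt = (-1.3480, -1.2480, 2.5400)
v + (F/m)dt = (1.3208, 1.2968, 0.9808)
gyro term ω×Iω = (0.0704, 0.0312, 0.0048)
α = I⁻¹(τ − ω×Iω) = (-1.4467, 0.3675, -3.2960)
ω' = ω + α·dt = (-0.3579, 0.8147, -0.9318)
q⊗(0,ω) = (-0.7110843, 0.2298728, 0.2606699, 0.8623035)
q' = normalize(q + ½dt·q⊗(0,ω)) = (-0.4158, 0.5045, 0.4749, -0.5891)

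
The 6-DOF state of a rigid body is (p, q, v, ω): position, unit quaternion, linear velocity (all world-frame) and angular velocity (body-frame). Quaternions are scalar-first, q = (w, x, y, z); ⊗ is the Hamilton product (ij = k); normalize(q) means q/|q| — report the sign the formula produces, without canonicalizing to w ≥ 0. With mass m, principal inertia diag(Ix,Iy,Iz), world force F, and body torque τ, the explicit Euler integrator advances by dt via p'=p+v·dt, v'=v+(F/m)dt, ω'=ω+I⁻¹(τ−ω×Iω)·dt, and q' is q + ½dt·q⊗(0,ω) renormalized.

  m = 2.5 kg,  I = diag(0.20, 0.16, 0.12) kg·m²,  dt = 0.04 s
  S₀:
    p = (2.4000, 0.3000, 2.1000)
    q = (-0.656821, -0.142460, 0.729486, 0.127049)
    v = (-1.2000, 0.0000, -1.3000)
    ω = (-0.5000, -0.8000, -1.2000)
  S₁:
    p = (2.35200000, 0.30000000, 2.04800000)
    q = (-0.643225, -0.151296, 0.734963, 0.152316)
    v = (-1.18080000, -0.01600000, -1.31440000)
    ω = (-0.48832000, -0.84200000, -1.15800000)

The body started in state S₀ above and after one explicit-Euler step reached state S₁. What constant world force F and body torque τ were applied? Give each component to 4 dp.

F = (1.2000, -1.0000, -0.9000)
τ = (0.0200, -0.1200, 0.1100)

velocity change Δv = (0.01920000, -0.01600000, -0.01440000)
m·(v₁−v₀)/dt = (1.2000, -1.0000, -0.9000)
Δω = ω₁−ω₀ = (0.01168000, -0.04200000, 0.04200000)
applied torque τ = (0.0200, -0.1200, 0.1100)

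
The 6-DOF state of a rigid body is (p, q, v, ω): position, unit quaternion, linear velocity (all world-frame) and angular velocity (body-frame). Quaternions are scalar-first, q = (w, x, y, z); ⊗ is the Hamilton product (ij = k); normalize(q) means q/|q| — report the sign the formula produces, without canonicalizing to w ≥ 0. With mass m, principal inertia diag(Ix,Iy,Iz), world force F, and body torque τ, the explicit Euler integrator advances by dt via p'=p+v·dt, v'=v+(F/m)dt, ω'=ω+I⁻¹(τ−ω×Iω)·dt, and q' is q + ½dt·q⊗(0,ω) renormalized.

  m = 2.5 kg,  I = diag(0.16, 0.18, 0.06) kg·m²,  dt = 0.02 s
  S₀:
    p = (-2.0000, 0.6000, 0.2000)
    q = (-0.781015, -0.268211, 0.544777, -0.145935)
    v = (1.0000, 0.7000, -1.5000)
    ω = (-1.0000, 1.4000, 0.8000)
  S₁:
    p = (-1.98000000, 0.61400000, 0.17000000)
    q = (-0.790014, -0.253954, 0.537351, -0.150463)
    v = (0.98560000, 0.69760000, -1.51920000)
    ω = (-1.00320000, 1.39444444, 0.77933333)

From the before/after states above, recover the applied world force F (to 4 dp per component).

F = (-1.8000, -0.3000, -2.4000)

velocity change Δv = (-0.01440000, -0.00240000, -0.01920000)
m·(v₁−v₀)/dt = (-1.8000, -0.3000, -2.4000)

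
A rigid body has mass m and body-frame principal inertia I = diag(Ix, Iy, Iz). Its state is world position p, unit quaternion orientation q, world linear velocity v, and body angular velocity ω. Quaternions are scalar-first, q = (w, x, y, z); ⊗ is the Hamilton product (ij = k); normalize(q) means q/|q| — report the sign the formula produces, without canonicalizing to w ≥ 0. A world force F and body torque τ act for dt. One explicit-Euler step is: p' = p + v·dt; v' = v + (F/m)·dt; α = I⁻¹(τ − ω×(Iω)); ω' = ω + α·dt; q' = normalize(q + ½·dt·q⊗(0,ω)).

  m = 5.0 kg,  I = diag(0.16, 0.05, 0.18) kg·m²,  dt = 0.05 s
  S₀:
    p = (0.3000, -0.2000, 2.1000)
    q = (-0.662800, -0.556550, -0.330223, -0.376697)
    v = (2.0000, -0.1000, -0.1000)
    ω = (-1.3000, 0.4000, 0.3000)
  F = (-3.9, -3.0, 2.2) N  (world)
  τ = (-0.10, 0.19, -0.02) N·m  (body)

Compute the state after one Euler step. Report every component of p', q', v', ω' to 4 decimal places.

new position p' = (0.4000, -0.2050, 2.0950)
v' = v + a·dt = (1.9610, -0.1300, -0.0780)
α = I⁻¹(τ − ω×Iω) = (-0.7225, 3.6440, -0.4289)
ω + α·dt = (-1.3361, 0.5822, 0.2786)
2q̇ = q⊗(0,ω) = (-0.4784167, 0.9132519, 0.3915511, -0.8507499)
updated quaternion q' = (-0.6744, -0.5334, -0.3202, -0.3977)

p' = (0.4000, -0.2050, 2.0950)
q' = (-0.6744, -0.5334, -0.3202, -0.3977)
v' = (1.9610, -0.1300, -0.0780)
ω' = (-1.3361, 0.5822, 0.2786)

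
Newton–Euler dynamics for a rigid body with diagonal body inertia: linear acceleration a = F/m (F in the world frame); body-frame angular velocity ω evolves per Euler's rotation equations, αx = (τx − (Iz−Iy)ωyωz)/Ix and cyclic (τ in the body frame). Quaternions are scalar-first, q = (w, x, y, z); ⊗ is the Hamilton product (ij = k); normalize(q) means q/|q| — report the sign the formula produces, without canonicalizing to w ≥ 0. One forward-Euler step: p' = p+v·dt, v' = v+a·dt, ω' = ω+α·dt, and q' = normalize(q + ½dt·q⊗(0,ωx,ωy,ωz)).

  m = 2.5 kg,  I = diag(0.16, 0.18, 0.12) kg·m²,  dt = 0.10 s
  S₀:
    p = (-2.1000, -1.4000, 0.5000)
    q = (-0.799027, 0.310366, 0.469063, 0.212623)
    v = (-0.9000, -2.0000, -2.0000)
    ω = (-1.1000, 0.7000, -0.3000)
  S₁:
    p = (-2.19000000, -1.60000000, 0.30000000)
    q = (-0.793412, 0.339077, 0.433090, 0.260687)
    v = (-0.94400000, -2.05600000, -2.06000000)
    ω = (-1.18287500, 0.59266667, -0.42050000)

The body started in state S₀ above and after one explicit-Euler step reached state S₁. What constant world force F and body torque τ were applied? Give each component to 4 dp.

Δω = ω₁−ω₀ = (-0.08287500, -0.10733333, -0.12050000)
τ = I·(Δω/dt) + ω₀×(Iω₀) = (-0.1200, -0.1800, -0.1600)
v₁ − v₀ = (-0.04400000, -0.05600000, -0.06000000)
F = m·Δv/dt = (-1.1000, -1.4000, -1.5000)

F = (-1.1000, -1.4000, -1.5000)
τ = (-0.1200, -0.1800, -0.1600)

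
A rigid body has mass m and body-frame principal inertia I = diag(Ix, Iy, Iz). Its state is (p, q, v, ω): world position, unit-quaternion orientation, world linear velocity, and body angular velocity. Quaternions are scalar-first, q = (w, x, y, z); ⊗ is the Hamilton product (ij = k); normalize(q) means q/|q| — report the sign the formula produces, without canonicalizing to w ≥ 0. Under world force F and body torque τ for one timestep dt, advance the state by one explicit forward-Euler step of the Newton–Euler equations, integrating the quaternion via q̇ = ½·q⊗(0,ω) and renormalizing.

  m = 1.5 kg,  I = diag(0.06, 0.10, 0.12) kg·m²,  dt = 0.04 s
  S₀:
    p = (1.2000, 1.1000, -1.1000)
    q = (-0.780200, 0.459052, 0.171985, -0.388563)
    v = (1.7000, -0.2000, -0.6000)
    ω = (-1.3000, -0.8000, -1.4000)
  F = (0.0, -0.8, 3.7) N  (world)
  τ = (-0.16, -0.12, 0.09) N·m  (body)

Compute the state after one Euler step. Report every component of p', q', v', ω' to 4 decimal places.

p' = (1.2680, 1.0920, -1.1240)
q' = (-0.7757, 0.4679, 0.2072, -0.3693)
v' = (1.7000, -0.2213, -0.5013)
ω' = (-1.4216, -0.8043, -1.3839)

linear accel F/m = (0.0000, -0.5333, 2.4667)
p' = p + v·dt = (1.2680, 1.0920, -1.1240)
v' = v + a·dt = (1.7000, -0.2213, -0.5013)
ω×(Iω) gyroscopic = (0.0224, -0.1092, 0.0416)
(τ − ω×Iω)/I = (-3.0400, -0.1080, 0.4033)
ω + α·dt = (-1.4216, -0.8043, -1.3839)
2q̇ = q⊗(0,ω) = (0.1903674, 0.4626306, 1.7719647, 0.9486189)
q' = normalize(q + ½dt·q⊗(0,ω)) = (-0.7757, 0.4679, 0.2072, -0.3693)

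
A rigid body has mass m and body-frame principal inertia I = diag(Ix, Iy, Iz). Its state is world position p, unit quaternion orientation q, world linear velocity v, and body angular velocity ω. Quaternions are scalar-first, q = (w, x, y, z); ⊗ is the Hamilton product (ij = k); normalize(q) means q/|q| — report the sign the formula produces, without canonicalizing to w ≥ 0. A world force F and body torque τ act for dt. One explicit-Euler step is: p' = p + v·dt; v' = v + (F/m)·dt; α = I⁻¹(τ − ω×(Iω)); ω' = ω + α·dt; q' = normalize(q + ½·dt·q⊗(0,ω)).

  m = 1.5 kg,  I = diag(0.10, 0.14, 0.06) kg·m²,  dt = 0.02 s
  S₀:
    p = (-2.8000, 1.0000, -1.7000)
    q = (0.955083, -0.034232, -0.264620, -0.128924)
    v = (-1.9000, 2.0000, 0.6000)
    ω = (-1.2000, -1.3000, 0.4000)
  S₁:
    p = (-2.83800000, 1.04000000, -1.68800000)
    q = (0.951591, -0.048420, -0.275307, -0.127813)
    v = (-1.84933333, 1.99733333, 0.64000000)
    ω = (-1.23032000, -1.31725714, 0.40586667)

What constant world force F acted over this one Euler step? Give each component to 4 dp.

Δv = v₁−v₀ = (0.05066667, -0.00266667, 0.04000000)
applied force F = (3.8000, -0.2000, 3.0000)

F = (3.8000, -0.2000, 3.0000)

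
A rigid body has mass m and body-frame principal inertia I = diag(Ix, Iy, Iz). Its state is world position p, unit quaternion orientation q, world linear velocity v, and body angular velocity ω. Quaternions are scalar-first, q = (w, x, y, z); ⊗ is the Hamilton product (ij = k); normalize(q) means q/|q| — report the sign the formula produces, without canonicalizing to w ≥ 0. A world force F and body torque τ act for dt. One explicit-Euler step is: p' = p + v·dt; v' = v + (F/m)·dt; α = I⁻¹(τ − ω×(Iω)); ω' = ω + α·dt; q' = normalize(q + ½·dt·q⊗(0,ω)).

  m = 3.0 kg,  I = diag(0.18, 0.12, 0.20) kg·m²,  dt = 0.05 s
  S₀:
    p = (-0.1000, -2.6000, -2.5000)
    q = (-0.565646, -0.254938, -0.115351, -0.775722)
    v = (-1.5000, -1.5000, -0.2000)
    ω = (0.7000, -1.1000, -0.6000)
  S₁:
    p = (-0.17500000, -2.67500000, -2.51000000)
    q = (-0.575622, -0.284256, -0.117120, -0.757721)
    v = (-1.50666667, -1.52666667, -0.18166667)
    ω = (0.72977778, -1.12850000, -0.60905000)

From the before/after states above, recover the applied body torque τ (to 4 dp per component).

τ = (0.1600, -0.0600, 0.0100)

rate change Δω = (0.02977778, -0.02850000, -0.00905000)
gyro term ω₀×Iω₀ = (0.0528, 0.0084, 0.0462)
τ = I·(Δω/dt) + ω₀×(Iω₀) = (0.1600, -0.0600, 0.0100)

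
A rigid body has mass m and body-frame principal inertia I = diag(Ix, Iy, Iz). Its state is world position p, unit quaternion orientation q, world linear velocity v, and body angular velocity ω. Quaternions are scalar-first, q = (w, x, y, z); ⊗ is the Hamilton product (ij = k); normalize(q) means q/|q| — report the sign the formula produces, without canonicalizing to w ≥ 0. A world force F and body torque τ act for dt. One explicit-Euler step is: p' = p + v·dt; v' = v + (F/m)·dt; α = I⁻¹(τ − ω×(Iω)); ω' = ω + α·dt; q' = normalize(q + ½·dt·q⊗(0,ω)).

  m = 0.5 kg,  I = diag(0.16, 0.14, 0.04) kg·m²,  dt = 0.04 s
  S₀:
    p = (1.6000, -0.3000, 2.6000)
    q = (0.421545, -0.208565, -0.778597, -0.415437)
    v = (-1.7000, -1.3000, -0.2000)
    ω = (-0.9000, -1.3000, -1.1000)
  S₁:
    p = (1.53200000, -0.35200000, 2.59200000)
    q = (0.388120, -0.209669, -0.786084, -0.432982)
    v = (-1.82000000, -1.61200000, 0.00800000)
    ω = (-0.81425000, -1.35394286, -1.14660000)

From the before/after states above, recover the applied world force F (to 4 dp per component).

Δv = v₁−v₀ = (-0.12000000, -0.31200000, 0.20800000)
F = m·Δv/dt = (-1.5000, -3.9000, 2.6000)

F = (-1.5000, -3.9000, 2.6000)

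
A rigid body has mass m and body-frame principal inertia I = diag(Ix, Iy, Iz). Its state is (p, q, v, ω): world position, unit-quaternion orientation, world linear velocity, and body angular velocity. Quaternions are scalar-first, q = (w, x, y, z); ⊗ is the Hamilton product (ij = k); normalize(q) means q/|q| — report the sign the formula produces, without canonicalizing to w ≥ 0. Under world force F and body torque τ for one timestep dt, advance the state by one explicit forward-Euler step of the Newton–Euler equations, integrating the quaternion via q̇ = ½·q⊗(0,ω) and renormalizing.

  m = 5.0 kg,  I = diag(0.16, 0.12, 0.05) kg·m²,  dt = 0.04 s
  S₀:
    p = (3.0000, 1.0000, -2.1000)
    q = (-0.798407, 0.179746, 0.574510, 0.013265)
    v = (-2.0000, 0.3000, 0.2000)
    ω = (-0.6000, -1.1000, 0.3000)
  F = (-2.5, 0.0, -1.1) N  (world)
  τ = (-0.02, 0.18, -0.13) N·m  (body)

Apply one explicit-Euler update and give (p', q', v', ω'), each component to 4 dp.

new position p' = (2.9200, 1.0120, -2.0920)
v + (F/m)dt = (-2.0200, 0.3000, 0.1912)
angular accel α = (-0.2694, 1.6650, -2.0720)
ω + α·dt = (-0.6108, -1.0334, 0.2171)
Hamilton product q⊗(0,ω) = (0.7358291, 0.6659887, 0.8163649, -0.0925367)
q' = normalize(q + ½dt·q⊗(0,ω)) = (-0.7834, 0.1930, 0.5906, 0.0114)

p' = (2.9200, 1.0120, -2.0920)
q' = (-0.7834, 0.1930, 0.5906, 0.0114)
v' = (-2.0200, 0.3000, 0.1912)
ω' = (-0.6108, -1.0334, 0.2171)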